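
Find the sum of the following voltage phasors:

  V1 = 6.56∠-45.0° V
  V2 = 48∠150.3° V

Step 1 — Convert each phasor to rectangular form:
  V1 = 6.56·(cos(-45.0°) + j·sin(-45.0°)) = 4.639 - j4.639 V
  V2 = 48·(cos(150.3°) + j·sin(150.3°)) = -41.69 + j23.78 V
Step 2 — Sum components: V_total = -37.06 + j19.14 V.
Step 3 — Convert to polar: |V_total| = 41.71 V, ∠V_total = 152.7°.

V_total = 41.71∠152.7° V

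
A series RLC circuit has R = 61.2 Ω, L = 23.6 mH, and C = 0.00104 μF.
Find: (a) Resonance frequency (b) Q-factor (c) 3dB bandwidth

Step 1 — Resonance: ω₀ = 1/√(LC) = 1/√(0.0236·1.04e-09) = 2.018e+05 rad/s.
Step 2 — f₀ = ω₀/(2π) = 3.213e+04 Hz.
Step 3 — Series Q: Q = ω₀L/R = 2.018e+05·0.0236/61.2 = 77.84.
Step 4 — Bandwidth: Δω = ω₀/Q = 2593 rad/s; BW = Δω/(2π) = 412.7 Hz.

(a) f₀ = 3.213e+04 Hz  (b) Q = 77.84  (c) BW = 412.7 Hz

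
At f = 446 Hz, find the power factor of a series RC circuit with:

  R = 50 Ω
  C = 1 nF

Step 1 — Angular frequency: ω = 2π·f = 2π·446 = 2802 rad/s.
Step 2 — Component impedances:
  R: Z = R = 50 Ω
  C: Z = 1/(jωC) = -j/(ω·C) = 0 - j3.568e+05 Ω
Step 3 — Series combination: Z_total = R + C = 50 - j3.568e+05 Ω = 3.568e+05∠-90.0° Ω.
Step 4 — Power factor: PF = cos(φ) = Re(Z)/|Z| = 50/3.568e+05 = 0.0001401.
Step 5 — Type: Im(Z) = -3.568e+05 ⇒ leading (phase φ = -90.0°).

PF = 0.0001401 (leading, φ = -90.0°)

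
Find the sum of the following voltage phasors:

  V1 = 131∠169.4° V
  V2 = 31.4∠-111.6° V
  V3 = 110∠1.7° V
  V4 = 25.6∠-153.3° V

Step 1 — Convert each phasor to rectangular form:
  V1 = 131·(cos(169.4°) + j·sin(169.4°)) = -128.8 + j24.1 V
  V2 = 31.4·(cos(-111.6°) + j·sin(-111.6°)) = -11.56 - j29.19 V
  V3 = 110·(cos(1.7°) + j·sin(1.7°)) = 110 + j3.263 V
  V4 = 25.6·(cos(-153.3°) + j·sin(-153.3°)) = -22.87 - j11.5 V
Step 2 — Sum components: V_total = -53.24 - j13.34 V.
Step 3 — Convert to polar: |V_total| = 54.89 V, ∠V_total = -165.9°.

V_total = 54.89∠-165.9° V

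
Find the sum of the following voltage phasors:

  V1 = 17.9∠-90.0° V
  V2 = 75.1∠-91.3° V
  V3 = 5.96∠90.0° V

Step 1 — Convert each phasor to rectangular form:
  V1 = 17.9·(cos(-90.0°) + j·sin(-90.0°)) = 0 - j17.9 V
  V2 = 75.1·(cos(-91.3°) + j·sin(-91.3°)) = -1.704 - j75.08 V
  V3 = 5.96·(cos(90.0°) + j·sin(90.0°)) = 0 + j5.96 V
Step 2 — Sum components: V_total = -1.704 - j87.02 V.
Step 3 — Convert to polar: |V_total| = 87.04 V, ∠V_total = -91.1°.

V_total = 87.04∠-91.1° V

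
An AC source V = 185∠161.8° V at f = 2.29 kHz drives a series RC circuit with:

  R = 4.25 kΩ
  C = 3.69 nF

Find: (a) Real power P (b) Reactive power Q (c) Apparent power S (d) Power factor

Step 1 — Angular frequency: ω = 2π·f = 2π·2290 = 1.439e+04 rad/s.
Step 2 — Component impedances:
  R: Z = R = 4250 Ω
  C: Z = 1/(jωC) = -j/(ω·C) = 0 - j1.883e+04 Ω
Step 3 — Series combination: Z_total = R + C = 4250 - j1.883e+04 Ω = 1.931e+04∠-77.3° Ω.
Step 4 — Source phasor: V = 185∠161.8° V = -175.7 + j57.78 V.
Step 5 — Current: I = V / Z = -0.004923 - j0.00822 A = 0.009581∠-120.9° A.
Step 6 — Complex power: S = V·I* = 0.3902 - j1.729 VA.
Step 7 — Real power: P = Re(S) = 0.3902 W.
Step 8 — Reactive power: Q = Im(S) = -1.729 VAR.
Step 9 — Apparent power: |S| = 1.773 VA.
Step 10 — Power factor: PF = P/|S| = 0.2201 (leading).

(a) P = 0.3902 W  (b) Q = -1.729 VAR  (c) S = 1.773 VA  (d) PF = 0.2201 (leading)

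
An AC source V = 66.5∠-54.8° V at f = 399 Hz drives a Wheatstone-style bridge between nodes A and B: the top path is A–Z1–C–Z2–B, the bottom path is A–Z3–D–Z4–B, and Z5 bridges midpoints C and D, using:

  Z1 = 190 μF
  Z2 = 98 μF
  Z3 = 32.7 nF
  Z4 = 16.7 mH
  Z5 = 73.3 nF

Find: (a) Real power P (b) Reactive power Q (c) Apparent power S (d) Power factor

Step 1 — Angular frequency: ω = 2π·f = 2π·399 = 2507 rad/s.
Step 2 — Component impedances:
  Z1: Z = 1/(jωC) = -j/(ω·C) = 0 - j2.099 Ω
  Z2: Z = 1/(jωC) = -j/(ω·C) = 0 - j4.07 Ω
  Z3: Z = 1/(jωC) = -j/(ω·C) = 0 - j1.22e+04 Ω
  Z4: Z = jωL = j·2507·0.0167 = 0 + j41.87 Ω
  Z5: Z = 1/(jωC) = -j/(ω·C) = 0 - j5442 Ω
Step 3 — Bridge requires nodal analysis (the Z5 bridge couples midpoints C and D, so the two paths cannot be reduced to a simple series/parallel combination). Setting node B to ground and injecting 1 A at node A, the 3-node admittance system at A, C, D solves to V_A = Z_AB = 0 - j6.163 Ω = 6.163∠-90.0° Ω.
Step 4 — Source phasor: V = 66.5∠-54.8° V = 38.33 - j54.34 V.
Step 5 — Current: I = V / Z = 8.817 + j6.219 A = 10.79∠35.2° A.
Step 6 — Complex power: S = V·I* = 0 - j717.5 VA.
Step 7 — Real power: P = Re(S) = 0 W.
Step 8 — Reactive power: Q = Im(S) = -717.5 VAR.
Step 9 — Apparent power: |S| = 717.5 VA.
Step 10 — Power factor: PF = P/|S| = 0 (leading).

(a) P = 0 W  (b) Q = -717.5 VAR  (c) S = 717.5 VA  (d) PF = 0 (leading)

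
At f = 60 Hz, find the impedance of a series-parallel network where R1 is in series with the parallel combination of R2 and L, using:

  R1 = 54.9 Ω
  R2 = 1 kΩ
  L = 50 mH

Step 1 — Angular frequency: ω = 2π·f = 2π·60 = 377 rad/s.
Step 2 — Component impedances:
  R1: Z = R = 54.9 Ω
  R2: Z = R = 1000 Ω
  L: Z = jωL = j·377·0.05 = 0 + j18.85 Ω
Step 3 — Parallel branch: R2 || L = 1/(1/R2 + 1/L) = 0.3552 + j18.84 Ω.
Step 4 — Series with R1: Z_total = R1 + (R2 || L) = 55.26 + j18.84 Ω = 58.38∠18.8° Ω.

Z = 55.26 + j18.84 Ω = 58.38∠18.8° Ω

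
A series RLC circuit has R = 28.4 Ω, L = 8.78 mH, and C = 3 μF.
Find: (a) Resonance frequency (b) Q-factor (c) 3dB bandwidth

Step 1 — Resonance: ω₀ = 1/√(LC) = 1/√(0.00878·3e-06) = 6162 rad/s.
Step 2 — f₀ = ω₀/(2π) = 980.6 Hz.
Step 3 — Series Q: Q = ω₀L/R = 6162·0.00878/28.4 = 1.905.
Step 4 — Bandwidth: Δω = ω₀/Q = 3235 rad/s; BW = Δω/(2π) = 514.8 Hz.

(a) f₀ = 980.6 Hz  (b) Q = 1.905  (c) BW = 514.8 Hz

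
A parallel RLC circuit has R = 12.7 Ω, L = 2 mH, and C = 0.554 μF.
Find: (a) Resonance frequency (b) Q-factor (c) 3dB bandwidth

Step 1 — Resonance: ω₀ = 1/√(LC) = 1/√(0.002·5.54e-07) = 3.004e+04 rad/s.
Step 2 — f₀ = ω₀/(2π) = 4781 Hz.
Step 3 — Parallel Q: Q = R/(ω₀L) = 12.7/(3.004e+04·0.002) = 0.2114.
Step 4 — Bandwidth: Δω = ω₀/Q = 1.421e+05 rad/s; BW = Δω/(2π) = 2.262e+04 Hz.

(a) f₀ = 4781 Hz  (b) Q = 0.2114  (c) BW = 2.262e+04 Hz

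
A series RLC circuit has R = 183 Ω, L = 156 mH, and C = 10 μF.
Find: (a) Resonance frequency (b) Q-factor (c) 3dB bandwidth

Step 1 — Resonance: ω₀ = 1/√(LC) = 1/√(0.156·1e-05) = 800.6 rad/s.
Step 2 — f₀ = ω₀/(2π) = 127.4 Hz.
Step 3 — Series Q: Q = ω₀L/R = 800.6·0.156/183 = 0.6825.
Step 4 — Bandwidth: Δω = ω₀/Q = 1173 rad/s; BW = Δω/(2π) = 186.7 Hz.

(a) f₀ = 127.4 Hz  (b) Q = 0.6825  (c) BW = 186.7 Hz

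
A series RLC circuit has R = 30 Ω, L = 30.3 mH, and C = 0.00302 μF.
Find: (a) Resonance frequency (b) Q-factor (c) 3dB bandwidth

Step 1 — Resonance: ω₀ = 1/√(LC) = 1/√(0.0303·3.02e-09) = 1.045e+05 rad/s.
Step 2 — f₀ = ω₀/(2π) = 1.664e+04 Hz.
Step 3 — Series Q: Q = ω₀L/R = 1.045e+05·0.0303/30 = 105.6.
Step 4 — Bandwidth: Δω = ω₀/Q = 990.1 rad/s; BW = Δω/(2π) = 157.6 Hz.

(a) f₀ = 1.664e+04 Hz  (b) Q = 105.6  (c) BW = 157.6 Hz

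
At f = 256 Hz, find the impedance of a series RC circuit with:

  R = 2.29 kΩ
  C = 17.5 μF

Step 1 — Angular frequency: ω = 2π·f = 2π·256 = 1608 rad/s.
Step 2 — Component impedances:
  R: Z = R = 2290 Ω
  C: Z = 1/(jωC) = -j/(ω·C) = 0 - j35.53 Ω
Step 3 — Series combination: Z_total = R + C = 2290 - j35.53 Ω = 2290∠-0.9° Ω.

Z = 2290 - j35.53 Ω = 2290∠-0.9° Ω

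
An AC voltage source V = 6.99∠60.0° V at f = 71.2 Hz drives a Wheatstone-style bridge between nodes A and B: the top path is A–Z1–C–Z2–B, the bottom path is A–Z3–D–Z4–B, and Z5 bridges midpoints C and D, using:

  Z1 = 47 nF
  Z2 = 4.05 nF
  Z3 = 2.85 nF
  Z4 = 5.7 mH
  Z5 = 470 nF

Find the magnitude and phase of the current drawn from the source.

Step 1 — Angular frequency: ω = 2π·f = 2π·71.2 = 447.4 rad/s.
Step 2 — Component impedances:
  Z1: Z = 1/(jωC) = -j/(ω·C) = 0 - j4.756e+04 Ω
  Z2: Z = 1/(jωC) = -j/(ω·C) = 0 - j5.519e+05 Ω
  Z3: Z = 1/(jωC) = -j/(ω·C) = 0 - j7.843e+05 Ω
  Z4: Z = jωL = j·447.4·0.0057 = 0 + j2.55 Ω
  Z5: Z = 1/(jωC) = -j/(ω·C) = 0 - j4756 Ω
Step 3 — Bridge requires nodal analysis (the Z5 bridge couples midpoints C and D, so the two paths cannot be reduced to a simple series/parallel combination). Setting node B to ground and injecting 1 A at node A, the 3-node admittance system at A, C, D solves to V_A = Z_AB = 0 - j4.901e+04 Ω = 4.901e+04∠-90.0° Ω.
Step 4 — Source phasor: V = 6.99∠60.0° V = 3.495 + j6.054 V.
Step 5 — Ohm's law: I = V / Z_total = (3.495 + j6.054) / (0 - j4.901e+04) = -0.0001235 + j7.132e-05 A.
Step 6 — Convert to polar: |I| = 0.0001426 A, ∠I = 150.0°.

I = 0.0001426∠150.0° A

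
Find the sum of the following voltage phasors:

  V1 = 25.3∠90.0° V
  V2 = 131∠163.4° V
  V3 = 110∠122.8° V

Step 1 — Convert each phasor to rectangular form:
  V1 = 25.3·(cos(90.0°) + j·sin(90.0°)) = 0 + j25.3 V
  V2 = 131·(cos(163.4°) + j·sin(163.4°)) = -125.5 + j37.43 V
  V3 = 110·(cos(122.8°) + j·sin(122.8°)) = -59.59 + j92.46 V
Step 2 — Sum components: V_total = -185.1 + j155.2 V.
Step 3 — Convert to polar: |V_total| = 241.6 V, ∠V_total = 140.0°.

V_total = 241.6∠140.0° V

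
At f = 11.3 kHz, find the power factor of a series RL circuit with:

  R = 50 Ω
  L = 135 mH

Step 1 — Angular frequency: ω = 2π·f = 2π·1.13e+04 = 7.1e+04 rad/s.
Step 2 — Component impedances:
  R: Z = R = 50 Ω
  L: Z = jωL = j·7.1e+04·0.135 = 0 + j9585 Ω
Step 3 — Series combination: Z_total = R + L = 50 + j9585 Ω = 9585∠89.7° Ω.
Step 4 — Power factor: PF = cos(φ) = Re(Z)/|Z| = 50/9585 = 0.005216.
Step 5 — Type: Im(Z) = 9585 ⇒ lagging (phase φ = 89.7°).

PF = 0.005216 (lagging, φ = 89.7°)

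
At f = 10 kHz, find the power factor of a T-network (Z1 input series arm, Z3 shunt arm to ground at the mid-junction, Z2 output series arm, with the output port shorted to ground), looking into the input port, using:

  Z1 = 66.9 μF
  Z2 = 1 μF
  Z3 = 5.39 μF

Step 1 — Angular frequency: ω = 2π·f = 2π·1e+04 = 6.283e+04 rad/s.
Step 2 — Component impedances:
  Z1: Z = 1/(jωC) = -j/(ω·C) = 0 - j0.2379 Ω
  Z2: Z = 1/(jωC) = -j/(ω·C) = 0 - j15.92 Ω
  Z3: Z = 1/(jωC) = -j/(ω·C) = 0 - j2.953 Ω
Step 3 — With the output port shorted to ground, the output series arm Z2 runs from the junction to ground; the shunt arm Z3 also runs from the junction to ground. They appear in parallel: Z3 || Z2 = 0 - j2.491 Ω.
Step 4 — Series with input arm Z1: Z_in = Z1 + (Z3 || Z2) = 0 - j2.729 Ω = 2.729∠-90.0° Ω.
Step 5 — Power factor: PF = cos(φ) = Re(Z)/|Z| = 0/2.729 = 0.
Step 6 — Type: Im(Z) = -2.729 ⇒ leading (phase φ = -90.0°).

PF = 0 (leading, φ = -90.0°)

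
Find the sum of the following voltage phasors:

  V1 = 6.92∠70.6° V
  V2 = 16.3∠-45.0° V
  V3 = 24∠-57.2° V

Step 1 — Convert each phasor to rectangular form:
  V1 = 6.92·(cos(70.6°) + j·sin(70.6°)) = 2.299 + j6.527 V
  V2 = 16.3·(cos(-45.0°) + j·sin(-45.0°)) = 11.53 - j11.53 V
  V3 = 24·(cos(-57.2°) + j·sin(-57.2°)) = 13 - j20.17 V
Step 2 — Sum components: V_total = 26.83 - j25.17 V.
Step 3 — Convert to polar: |V_total| = 36.79 V, ∠V_total = -43.2°.

V_total = 36.79∠-43.2° V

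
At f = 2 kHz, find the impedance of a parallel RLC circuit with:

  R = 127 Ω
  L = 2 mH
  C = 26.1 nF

Step 1 — Angular frequency: ω = 2π·f = 2π·2000 = 1.257e+04 rad/s.
Step 2 — Component impedances:
  R: Z = R = 127 Ω
  L: Z = jωL = j·1.257e+04·0.002 = 0 + j25.13 Ω
  C: Z = 1/(jωC) = -j/(ω·C) = 0 - j3049 Ω
Step 3 — Parallel combination: 1/Z_total = 1/R + 1/L + 1/C; Z_total = 4.863 + j24.37 Ω = 24.85∠78.7° Ω.

Z = 4.863 + j24.37 Ω = 24.85∠78.7° Ω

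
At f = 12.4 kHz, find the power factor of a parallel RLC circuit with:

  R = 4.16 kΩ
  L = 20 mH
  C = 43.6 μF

Step 1 — Angular frequency: ω = 2π·f = 2π·1.24e+04 = 7.791e+04 rad/s.
Step 2 — Component impedances:
  R: Z = R = 4160 Ω
  L: Z = jωL = j·7.791e+04·0.02 = 0 + j1558 Ω
  C: Z = 1/(jωC) = -j/(ω·C) = 0 - j0.2944 Ω
Step 3 — Parallel combination: 1/Z_total = 1/R + 1/L + 1/C; Z_total = 2.084e-05 - j0.2944 Ω = 0.2944∠-90.0° Ω.
Step 4 — Power factor: PF = cos(φ) = Re(Z)/|Z| = 2.084e-05/0.29444 = 7.078e-05.
Step 5 — Type: Im(Z) = -0.2944 ⇒ leading (phase φ = -90.0°).

PF = 7.078e-05 (leading, φ = -90.0°)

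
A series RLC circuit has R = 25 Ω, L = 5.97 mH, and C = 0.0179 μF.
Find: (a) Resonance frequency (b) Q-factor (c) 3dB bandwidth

Step 1 — Resonance: ω₀ = 1/√(LC) = 1/√(0.00597·1.79e-08) = 9.674e+04 rad/s.
Step 2 — f₀ = ω₀/(2π) = 1.54e+04 Hz.
Step 3 — Series Q: Q = ω₀L/R = 9.674e+04·0.00597/25 = 23.1.
Step 4 — Bandwidth: Δω = ω₀/Q = 4188 rad/s; BW = Δω/(2π) = 666.5 Hz.

(a) f₀ = 1.54e+04 Hz  (b) Q = 23.1  (c) BW = 666.5 Hz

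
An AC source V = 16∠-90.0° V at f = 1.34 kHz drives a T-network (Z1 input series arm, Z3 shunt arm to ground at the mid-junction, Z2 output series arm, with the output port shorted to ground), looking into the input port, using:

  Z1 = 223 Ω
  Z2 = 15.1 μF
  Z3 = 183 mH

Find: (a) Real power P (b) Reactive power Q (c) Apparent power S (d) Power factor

Step 1 — Angular frequency: ω = 2π·f = 2π·1340 = 8419 rad/s.
Step 2 — Component impedances:
  Z1: Z = R = 223 Ω
  Z2: Z = 1/(jωC) = -j/(ω·C) = 0 - j7.866 Ω
  Z3: Z = jωL = j·8419·0.183 = 0 + j1541 Ω
Step 3 — With the output port shorted to ground, the output series arm Z2 runs from the junction to ground; the shunt arm Z3 also runs from the junction to ground. They appear in parallel: Z3 || Z2 = 0 - j7.906 Ω.
Step 4 — Series with input arm Z1: Z_in = Z1 + (Z3 || Z2) = 223 - j7.906 Ω = 223.1∠-2.0° Ω.
Step 5 — Source phasor: V = 16∠-90.0° V = 0 - j16 V.
Step 6 — Current: I = V / Z = 0.002541 - j0.07166 A = 0.0717∠-88.0° A.
Step 7 — Complex power: S = V·I* = 1.147 - j0.04065 VA.
Step 8 — Real power: P = Re(S) = 1.147 W.
Step 9 — Reactive power: Q = Im(S) = -0.04065 VAR.
Step 10 — Apparent power: |S| = 1.147 VA.
Step 11 — Power factor: PF = P/|S| = 0.9994 (leading).

(a) P = 1.147 W  (b) Q = -0.04065 VAR  (c) S = 1.147 VA  (d) PF = 0.9994 (leading)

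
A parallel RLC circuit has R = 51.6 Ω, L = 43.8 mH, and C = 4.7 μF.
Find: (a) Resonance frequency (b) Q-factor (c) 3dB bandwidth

Step 1 — Resonance: ω₀ = 1/√(LC) = 1/√(0.0438·4.7e-06) = 2204 rad/s.
Step 2 — f₀ = ω₀/(2π) = 350.8 Hz.
Step 3 — Parallel Q: Q = R/(ω₀L) = 51.6/(2204·0.0438) = 0.5345.
Step 4 — Bandwidth: Δω = ω₀/Q = 4123 rad/s; BW = Δω/(2π) = 656.3 Hz.

(a) f₀ = 350.8 Hz  (b) Q = 0.5345  (c) BW = 656.3 Hz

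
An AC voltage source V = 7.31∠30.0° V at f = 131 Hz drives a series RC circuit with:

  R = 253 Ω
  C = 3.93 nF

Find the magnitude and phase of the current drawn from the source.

Step 1 — Angular frequency: ω = 2π·f = 2π·131 = 823.1 rad/s.
Step 2 — Component impedances:
  R: Z = R = 253 Ω
  C: Z = 1/(jωC) = -j/(ω·C) = 0 - j3.091e+05 Ω
Step 3 — Series combination: Z_total = R + C = 253 - j3.091e+05 Ω = 3.091e+05∠-90.0° Ω.
Step 4 — Source phasor: V = 7.31∠30.0° V = 6.331 + j3.655 V.
Step 5 — Ohm's law: I = V / Z_total = (6.331 + j3.655) / (253 - j3.091e+05) = -1.181e-05 + j2.049e-05 A.
Step 6 — Convert to polar: |I| = 2.365e-05 A, ∠I = 120.0°.

I = 2.365e-05∠120.0° A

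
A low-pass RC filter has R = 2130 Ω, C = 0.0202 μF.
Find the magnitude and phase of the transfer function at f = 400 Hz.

Step 1 — Angular frequency: ω = 2π·400 = 2513 rad/s.
Step 2 — Transfer function: H(jω) = 1/(1 + jωRC).
Step 3 — Denominator: 1 + jωRC = 1 + j·2513·2130·2.02e-08 = 1 + j0.1081.
Step 4 — H = 0.9884 - j0.1069.
Step 5 — Magnitude: |H| = 0.9942 (-0.1 dB); phase: φ = -6.2°.

|H| = 0.9942 (-0.1 dB), φ = -6.2°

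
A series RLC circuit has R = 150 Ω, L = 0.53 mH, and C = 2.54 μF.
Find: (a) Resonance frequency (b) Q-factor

Step 1 — Resonance condition Im(Z)=0 gives ω₀ = 1/√(LC).
Step 2 — ω₀ = 1/√(0.00053·2.54e-06) = 2.725e+04 rad/s.
Step 3 — f₀ = ω₀/(2π) = 4338 Hz.
Step 4 — Series Q: Q = ω₀L/R = 2.725e+04·0.00053/150 = 0.0963.

(a) f₀ = 4338 Hz  (b) Q = 0.0963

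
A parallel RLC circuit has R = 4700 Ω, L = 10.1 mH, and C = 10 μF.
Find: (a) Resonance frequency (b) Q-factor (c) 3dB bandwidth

Step 1 — Resonance: ω₀ = 1/√(LC) = 1/√(0.0101·1e-05) = 3147 rad/s.
Step 2 — f₀ = ω₀/(2π) = 500.8 Hz.
Step 3 — Parallel Q: Q = R/(ω₀L) = 4700/(3147·0.0101) = 147.9.
Step 4 — Bandwidth: Δω = ω₀/Q = 21.28 rad/s; BW = Δω/(2π) = 3.386 Hz.

(a) f₀ = 500.8 Hz  (b) Q = 147.9  (c) BW = 3.386 Hz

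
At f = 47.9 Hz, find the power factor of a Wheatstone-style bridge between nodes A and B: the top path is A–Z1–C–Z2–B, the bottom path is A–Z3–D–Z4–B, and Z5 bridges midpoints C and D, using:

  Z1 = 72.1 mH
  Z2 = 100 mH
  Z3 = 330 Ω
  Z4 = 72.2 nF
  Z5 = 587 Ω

Step 1 — Angular frequency: ω = 2π·f = 2π·47.9 = 301 rad/s.
Step 2 — Component impedances:
  Z1: Z = jωL = j·301·0.0721 = 0 + j21.7 Ω
  Z2: Z = jωL = j·301·0.1 = 0 + j30.1 Ω
  Z3: Z = R = 330 Ω
  Z4: Z = 1/(jωC) = -j/(ω·C) = 0 - j4.602e+04 Ω
  Z5: Z = R = 587 Ω
Step 3 — Bridge requires nodal analysis (the Z5 bridge couples midpoints C and D, so the two paths cannot be reduced to a simple series/parallel combination). Setting node B to ground and injecting 1 A at node A, the 3-node admittance system at A, C, D solves to V_A = Z_AB = 0.514 + j51.83 Ω = 51.83∠89.4° Ω.
Step 4 — Power factor: PF = cos(φ) = Re(Z)/|Z| = 0.51402/51.828 = 0.009918.
Step 5 — Type: Im(Z) = 51.83 ⇒ lagging (phase φ = 89.4°).

PF = 0.009918 (lagging, φ = 89.4°)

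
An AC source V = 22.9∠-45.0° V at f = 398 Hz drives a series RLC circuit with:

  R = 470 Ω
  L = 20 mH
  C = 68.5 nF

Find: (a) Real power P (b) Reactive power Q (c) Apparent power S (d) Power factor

Step 1 — Angular frequency: ω = 2π·f = 2π·398 = 2501 rad/s.
Step 2 — Component impedances:
  R: Z = R = 470 Ω
  L: Z = jωL = j·2501·0.02 = 0 + j50.01 Ω
  C: Z = 1/(jωC) = -j/(ω·C) = 0 - j5838 Ω
Step 3 — Series combination: Z_total = R + L + C = 470 - j5788 Ω = 5807∠-85.4° Ω.
Step 4 — Source phasor: V = 22.9∠-45.0° V = 16.19 - j16.19 V.
Step 5 — Current: I = V / Z = 0.003005 + j0.002554 A = 0.003944∠40.4° A.
Step 6 — Complex power: S = V·I* = 0.00731 - j0.09001 VA.
Step 7 — Real power: P = Re(S) = 0.00731 W.
Step 8 — Reactive power: Q = Im(S) = -0.09001 VAR.
Step 9 — Apparent power: |S| = 0.09031 VA.
Step 10 — Power factor: PF = P/|S| = 0.08094 (leading).

(a) P = 0.00731 W  (b) Q = -0.09001 VAR  (c) S = 0.09031 VA  (d) PF = 0.08094 (leading)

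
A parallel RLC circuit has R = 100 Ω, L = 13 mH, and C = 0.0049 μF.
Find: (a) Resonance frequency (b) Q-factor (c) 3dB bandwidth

Step 1 — Resonance: ω₀ = 1/√(LC) = 1/√(0.013·4.9e-09) = 1.253e+05 rad/s.
Step 2 — f₀ = ω₀/(2π) = 1.994e+04 Hz.
Step 3 — Parallel Q: Q = R/(ω₀L) = 100/(1.253e+05·0.013) = 0.06139.
Step 4 — Bandwidth: Δω = ω₀/Q = 2.041e+06 rad/s; BW = Δω/(2π) = 3.248e+05 Hz.

(a) f₀ = 1.994e+04 Hz  (b) Q = 0.06139  (c) BW = 3.248e+05 Hz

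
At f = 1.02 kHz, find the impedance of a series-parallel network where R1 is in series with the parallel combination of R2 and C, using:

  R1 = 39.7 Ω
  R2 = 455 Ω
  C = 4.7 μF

Step 1 — Angular frequency: ω = 2π·f = 2π·1020 = 6409 rad/s.
Step 2 — Component impedances:
  R1: Z = R = 39.7 Ω
  R2: Z = R = 455 Ω
  C: Z = 1/(jωC) = -j/(ω·C) = 0 - j33.2 Ω
Step 3 — Parallel branch: R2 || C = 1/(1/R2 + 1/C) = 2.409 - j33.02 Ω.
Step 4 — Series with R1: Z_total = R1 + (R2 || C) = 42.11 - j33.02 Ω = 53.51∠-38.1° Ω.

Z = 42.11 - j33.02 Ω = 53.51∠-38.1° Ω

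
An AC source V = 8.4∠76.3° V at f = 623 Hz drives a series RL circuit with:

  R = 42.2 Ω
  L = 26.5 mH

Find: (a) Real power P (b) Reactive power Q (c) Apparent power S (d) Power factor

Step 1 — Angular frequency: ω = 2π·f = 2π·623 = 3914 rad/s.
Step 2 — Component impedances:
  R: Z = R = 42.2 Ω
  L: Z = jωL = j·3914·0.0265 = 0 + j103.7 Ω
Step 3 — Series combination: Z_total = R + L = 42.2 + j103.7 Ω = 112∠67.9° Ω.
Step 4 — Source phasor: V = 8.4∠76.3° V = 1.989 + j8.161 V.
Step 5 — Current: I = V / Z = 0.0742 + j0.01101 A = 0.07501∠8.4° A.
Step 6 — Complex power: S = V·I* = 0.2374 + j0.5836 VA.
Step 7 — Real power: P = Re(S) = 0.2374 W.
Step 8 — Reactive power: Q = Im(S) = 0.5836 VAR.
Step 9 — Apparent power: |S| = 0.6301 VA.
Step 10 — Power factor: PF = P/|S| = 0.3768 (lagging).

(a) P = 0.2374 W  (b) Q = 0.5836 VAR  (c) S = 0.6301 VA  (d) PF = 0.3768 (lagging)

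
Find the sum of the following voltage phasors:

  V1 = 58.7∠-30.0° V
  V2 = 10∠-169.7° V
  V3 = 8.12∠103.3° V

Step 1 — Convert each phasor to rectangular form:
  V1 = 58.7·(cos(-30.0°) + j·sin(-30.0°)) = 50.84 - j29.35 V
  V2 = 10·(cos(-169.7°) + j·sin(-169.7°)) = -9.839 - j1.788 V
  V3 = 8.12·(cos(103.3°) + j·sin(103.3°)) = -1.868 + j7.902 V
Step 2 — Sum components: V_total = 39.13 - j23.24 V.
Step 3 — Convert to polar: |V_total| = 45.51 V, ∠V_total = -30.7°.

V_total = 45.51∠-30.7° V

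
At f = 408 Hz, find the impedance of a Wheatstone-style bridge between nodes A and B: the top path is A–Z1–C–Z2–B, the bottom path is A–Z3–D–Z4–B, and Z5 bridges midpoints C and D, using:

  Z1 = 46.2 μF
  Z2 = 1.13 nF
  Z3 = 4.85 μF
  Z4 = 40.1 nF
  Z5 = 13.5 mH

Step 1 — Angular frequency: ω = 2π·f = 2π·408 = 2564 rad/s.
Step 2 — Component impedances:
  Z1: Z = 1/(jωC) = -j/(ω·C) = 0 - j8.443 Ω
  Z2: Z = 1/(jωC) = -j/(ω·C) = 0 - j3.452e+05 Ω
  Z3: Z = 1/(jωC) = -j/(ω·C) = 0 - j80.43 Ω
  Z4: Z = 1/(jωC) = -j/(ω·C) = 0 - j9728 Ω
  Z5: Z = jωL = j·2564·0.0135 = 0 + j34.61 Ω
Step 3 — Bridge requires nodal analysis (the Z5 bridge couples midpoints C and D, so the two paths cannot be reduced to a simple series/parallel combination). Setting node B to ground and injecting 1 A at node A, the 3-node admittance system at A, C, D solves to V_A = Z_AB = 0 - j9425 Ω = 9425∠-90.0° Ω.

Z = 0 - j9425 Ω = 9425∠-90.0° Ω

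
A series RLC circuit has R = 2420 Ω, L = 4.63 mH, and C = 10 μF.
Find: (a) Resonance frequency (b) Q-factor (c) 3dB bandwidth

Step 1 — Resonance condition Im(Z)=0 gives ω₀ = 1/√(LC).
Step 2 — ω₀ = 1/√(0.00463·1e-05) = 4647 rad/s.
Step 3 — f₀ = ω₀/(2π) = 739.7 Hz.
Step 4 — Series Q: Q = ω₀L/R = 4647·0.00463/2420 = 0.008892.
Step 5 — 3dB bandwidth: Δω = ω₀/Q = 5.227e+05 rad/s; BW = Δω/(2π) = 8.319e+04 Hz.

(a) f₀ = 739.7 Hz  (b) Q = 0.008892  (c) BW = 8.319e+04 Hz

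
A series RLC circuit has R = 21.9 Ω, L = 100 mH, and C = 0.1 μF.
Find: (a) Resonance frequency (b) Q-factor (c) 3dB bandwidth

Step 1 — Resonance: ω₀ = 1/√(LC) = 1/√(0.1·1e-07) = 1e+04 rad/s.
Step 2 — f₀ = ω₀/(2π) = 1592 Hz.
Step 3 — Series Q: Q = ω₀L/R = 1e+04·0.1/21.9 = 45.66.
Step 4 — Bandwidth: Δω = ω₀/Q = 219 rad/s; BW = Δω/(2π) = 34.85 Hz.

(a) f₀ = 1592 Hz  (b) Q = 45.66  (c) BW = 34.85 Hz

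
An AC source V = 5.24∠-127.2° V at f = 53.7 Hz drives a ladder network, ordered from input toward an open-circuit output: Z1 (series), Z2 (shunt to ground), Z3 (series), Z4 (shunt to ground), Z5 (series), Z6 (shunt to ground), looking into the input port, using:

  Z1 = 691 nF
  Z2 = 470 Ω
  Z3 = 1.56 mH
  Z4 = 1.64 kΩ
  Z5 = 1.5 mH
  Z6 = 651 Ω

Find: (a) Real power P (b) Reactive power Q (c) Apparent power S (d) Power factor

Step 1 — Angular frequency: ω = 2π·f = 2π·53.7 = 337.4 rad/s.
Step 2 — Component impedances:
  Z1: Z = 1/(jωC) = -j/(ω·C) = 0 - j4289 Ω
  Z2: Z = R = 470 Ω
  Z3: Z = jωL = j·337.4·0.00156 = 0 + j0.5264 Ω
  Z4: Z = R = 1640 Ω
  Z5: Z = jωL = j·337.4·0.0015 = 0 + j0.5061 Ω
  Z6: Z = R = 651 Ω
Step 3 — Ladder network (open output): work backward from the far end, alternating series and parallel combinations. Z_in = 234 - j4289 Ω = 4295∠-86.9° Ω.
Step 4 — Source phasor: V = 5.24∠-127.2° V = -3.168 - j4.174 V.
Step 5 — Current: I = V / Z = 0.0009301 - j0.0007894 A = 0.00122∠-40.3° A.
Step 6 — Complex power: S = V·I* = 0.0003483 - j0.006383 VA.
Step 7 — Real power: P = Re(S) = 0.0003483 W.
Step 8 — Reactive power: Q = Im(S) = -0.006383 VAR.
Step 9 — Apparent power: |S| = 0.006392 VA.
Step 10 — Power factor: PF = P/|S| = 0.05448 (leading).

(a) P = 0.0003483 W  (b) Q = -0.006383 VAR  (c) S = 0.006392 VA  (d) PF = 0.05448 (leading)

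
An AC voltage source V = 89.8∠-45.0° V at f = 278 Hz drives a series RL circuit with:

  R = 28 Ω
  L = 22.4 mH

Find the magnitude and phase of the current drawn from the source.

Step 1 — Angular frequency: ω = 2π·f = 2π·278 = 1747 rad/s.
Step 2 — Component impedances:
  R: Z = R = 28 Ω
  L: Z = jωL = j·1747·0.0224 = 0 + j39.13 Ω
Step 3 — Series combination: Z_total = R + L = 28 + j39.13 Ω = 48.11∠54.4° Ω.
Step 4 — Source phasor: V = 89.8∠-45.0° V = 63.5 - j63.5 V.
Step 5 — Ohm's law: I = V / Z_total = (63.5 - j63.5) / (28 + j39.13) = -0.3052 - j1.841 A.
Step 6 — Convert to polar: |I| = 1.866 A, ∠I = -99.4°.

I = 1.866∠-99.4° A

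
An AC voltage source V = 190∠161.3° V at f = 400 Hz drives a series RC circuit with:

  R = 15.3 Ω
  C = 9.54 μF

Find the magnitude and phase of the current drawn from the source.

Step 1 — Angular frequency: ω = 2π·f = 2π·400 = 2513 rad/s.
Step 2 — Component impedances:
  R: Z = R = 15.3 Ω
  C: Z = 1/(jωC) = -j/(ω·C) = 0 - j41.71 Ω
Step 3 — Series combination: Z_total = R + C = 15.3 - j41.71 Ω = 44.43∠-69.9° Ω.
Step 4 — Source phasor: V = 190∠161.3° V = -180 + j60.92 V.
Step 5 — Ohm's law: I = V / Z_total = (-180 + j60.92) / (15.3 - j41.71) = -2.683 - j3.331 A.
Step 6 — Convert to polar: |I| = 4.277 A, ∠I = -128.8°.

I = 4.277∠-128.8° A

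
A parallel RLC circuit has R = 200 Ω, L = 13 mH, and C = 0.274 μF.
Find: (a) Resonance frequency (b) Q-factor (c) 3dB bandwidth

Step 1 — Resonance: ω₀ = 1/√(LC) = 1/√(0.013·2.74e-07) = 1.676e+04 rad/s.
Step 2 — f₀ = ω₀/(2π) = 2667 Hz.
Step 3 — Parallel Q: Q = R/(ω₀L) = 200/(1.676e+04·0.013) = 0.9182.
Step 4 — Bandwidth: Δω = ω₀/Q = 1.825e+04 rad/s; BW = Δω/(2π) = 2904 Hz.

(a) f₀ = 2667 Hz  (b) Q = 0.9182  (c) BW = 2904 Hz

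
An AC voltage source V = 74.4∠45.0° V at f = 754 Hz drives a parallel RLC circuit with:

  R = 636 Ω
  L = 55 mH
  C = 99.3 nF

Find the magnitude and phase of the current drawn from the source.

Step 1 — Angular frequency: ω = 2π·f = 2π·754 = 4738 rad/s.
Step 2 — Component impedances:
  R: Z = R = 636 Ω
  L: Z = jωL = j·4738·0.055 = 0 + j260.6 Ω
  C: Z = 1/(jωC) = -j/(ω·C) = 0 - j2126 Ω
Step 3 — Parallel combination: 1/Z_total = 1/R + 1/L + 1/C; Z_total = 113.8 + j243.8 Ω = 269.1∠65.0° Ω.
Step 4 — Source phasor: V = 74.4∠45.0° V = 52.61 + j52.61 V.
Step 5 — Ohm's law: I = V / Z_total = (52.61 + j52.61) / (113.8 + j243.8) = 0.2599 - j0.09444 A.
Step 6 — Convert to polar: |I| = 0.2765 A, ∠I = -20.0°.

I = 0.2765∠-20.0° A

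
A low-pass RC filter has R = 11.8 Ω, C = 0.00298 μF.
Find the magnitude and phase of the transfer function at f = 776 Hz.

Step 1 — Angular frequency: ω = 2π·776 = 4876 rad/s.
Step 2 — Transfer function: H(jω) = 1/(1 + jωRC).
Step 3 — Denominator: 1 + jωRC = 1 + j·4876·11.8·2.98e-09 = 1 + j0.0001715.
Step 4 — H = 1 - j0.0001715.
Step 5 — Magnitude: |H| = 1 (-0.0 dB); phase: φ = -0.0°.

|H| = 1 (-0.0 dB), φ = -0.0°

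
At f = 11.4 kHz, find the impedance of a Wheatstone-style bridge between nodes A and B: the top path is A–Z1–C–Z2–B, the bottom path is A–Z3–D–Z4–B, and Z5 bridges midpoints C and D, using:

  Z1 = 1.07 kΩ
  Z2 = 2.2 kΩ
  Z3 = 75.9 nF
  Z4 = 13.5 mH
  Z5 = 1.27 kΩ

Step 1 — Angular frequency: ω = 2π·f = 2π·1.14e+04 = 7.163e+04 rad/s.
Step 2 — Component impedances:
  Z1: Z = R = 1070 Ω
  Z2: Z = R = 2200 Ω
  Z3: Z = 1/(jωC) = -j/(ω·C) = 0 - j183.9 Ω
  Z4: Z = jωL = j·7.163e+04·0.0135 = 0 + j967 Ω
  Z5: Z = R = 1270 Ω
Step 3 — Bridge requires nodal analysis (the Z5 bridge couples midpoints C and D, so the two paths cannot be reduced to a simple series/parallel combination). Setting node B to ground and injecting 1 A at node A, the 3-node admittance system at A, C, D solves to V_A = Z_AB = 257.1 + j699.7 Ω = 745.5∠69.8° Ω.

Z = 257.1 + j699.7 Ω = 745.5∠69.8° Ω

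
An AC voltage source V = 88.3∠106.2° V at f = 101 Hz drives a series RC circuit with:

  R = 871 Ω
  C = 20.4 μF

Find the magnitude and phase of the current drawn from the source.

Step 1 — Angular frequency: ω = 2π·f = 2π·101 = 634.6 rad/s.
Step 2 — Component impedances:
  R: Z = R = 871 Ω
  C: Z = 1/(jωC) = -j/(ω·C) = 0 - j77.24 Ω
Step 3 — Series combination: Z_total = R + C = 871 - j77.24 Ω = 874.4∠-5.1° Ω.
Step 4 — Source phasor: V = 88.3∠106.2° V = -24.63 + j84.79 V.
Step 5 — Ohm's law: I = V / Z_total = (-24.63 + j84.79) / (871 - j77.24) = -0.03663 + j0.0941 A.
Step 6 — Convert to polar: |I| = 0.101 A, ∠I = 111.3°.

I = 0.101∠111.3° A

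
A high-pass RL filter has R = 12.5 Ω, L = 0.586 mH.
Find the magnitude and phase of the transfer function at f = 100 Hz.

Step 1 — Angular frequency: ω = 2π·100 = 628.3 rad/s.
Step 2 — Transfer function: H(jω) = jωL/(R + jωL).
Step 3 — Numerator jωL = j·0.3682; denominator R + jωL = 12.5 + j0.3682.
Step 4 — H = 0.0008669 + j0.02943.
Step 5 — Magnitude: |H| = 0.02944 (-30.6 dB); phase: φ = 88.3°.

|H| = 0.02944 (-30.6 dB), φ = 88.3°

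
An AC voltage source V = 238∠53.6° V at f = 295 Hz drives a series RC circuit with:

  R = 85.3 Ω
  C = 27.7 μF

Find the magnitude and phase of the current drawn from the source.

Step 1 — Angular frequency: ω = 2π·f = 2π·295 = 1854 rad/s.
Step 2 — Component impedances:
  R: Z = R = 85.3 Ω
  C: Z = 1/(jωC) = -j/(ω·C) = 0 - j19.48 Ω
Step 3 — Series combination: Z_total = R + C = 85.3 - j19.48 Ω = 87.5∠-12.9° Ω.
Step 4 — Source phasor: V = 238∠53.6° V = 141.2 + j191.6 V.
Step 5 — Ohm's law: I = V / Z_total = (141.2 + j191.6) / (85.3 - j19.48) = 1.086 + j2.494 A.
Step 6 — Convert to polar: |I| = 2.72 A, ∠I = 66.5°.

I = 2.72∠66.5° A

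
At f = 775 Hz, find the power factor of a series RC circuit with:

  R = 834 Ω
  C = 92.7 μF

Step 1 — Angular frequency: ω = 2π·f = 2π·775 = 4869 rad/s.
Step 2 — Component impedances:
  R: Z = R = 834 Ω
  C: Z = 1/(jωC) = -j/(ω·C) = 0 - j2.215 Ω
Step 3 — Series combination: Z_total = R + C = 834 - j2.215 Ω = 834∠-0.2° Ω.
Step 4 — Power factor: PF = cos(φ) = Re(Z)/|Z| = 834/834 = 1.
Step 5 — Type: Im(Z) = -2.215 ⇒ leading (phase φ = -0.2°).

PF = 1 (leading, φ = -0.2°)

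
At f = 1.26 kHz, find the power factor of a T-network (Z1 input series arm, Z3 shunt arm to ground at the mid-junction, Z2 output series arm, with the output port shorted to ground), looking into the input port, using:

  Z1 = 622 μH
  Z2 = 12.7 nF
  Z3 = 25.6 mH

Step 1 — Angular frequency: ω = 2π·f = 2π·1260 = 7917 rad/s.
Step 2 — Component impedances:
  Z1: Z = jωL = j·7917·0.000622 = 0 + j4.924 Ω
  Z2: Z = 1/(jωC) = -j/(ω·C) = 0 - j9946 Ω
  Z3: Z = jωL = j·7917·0.0256 = 0 + j202.7 Ω
Step 3 — With the output port shorted to ground, the output series arm Z2 runs from the junction to ground; the shunt arm Z3 also runs from the junction to ground. They appear in parallel: Z3 || Z2 = 0 + j206.9 Ω.
Step 4 — Series with input arm Z1: Z_in = Z1 + (Z3 || Z2) = 0 + j211.8 Ω = 211.8∠90.0° Ω.
Step 5 — Power factor: PF = cos(φ) = Re(Z)/|Z| = 0/211.8 = 0.
Step 6 — Type: Im(Z) = 211.8 ⇒ lagging (phase φ = 90.0°).

PF = 0 (lagging, φ = 90.0°)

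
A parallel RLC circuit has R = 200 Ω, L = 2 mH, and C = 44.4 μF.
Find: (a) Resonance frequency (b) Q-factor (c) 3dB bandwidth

Step 1 — Resonance: ω₀ = 1/√(LC) = 1/√(0.002·4.44e-05) = 3356 rad/s.
Step 2 — f₀ = ω₀/(2π) = 534.1 Hz.
Step 3 — Parallel Q: Q = R/(ω₀L) = 200/(3356·0.002) = 29.8.
Step 4 — Bandwidth: Δω = ω₀/Q = 112.6 rad/s; BW = Δω/(2π) = 17.92 Hz.

(a) f₀ = 534.1 Hz  (b) Q = 29.8  (c) BW = 17.92 Hz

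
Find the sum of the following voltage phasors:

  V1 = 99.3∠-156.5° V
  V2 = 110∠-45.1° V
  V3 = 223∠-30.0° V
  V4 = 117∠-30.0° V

Step 1 — Convert each phasor to rectangular form:
  V1 = 99.3·(cos(-156.5°) + j·sin(-156.5°)) = -91.06 - j39.6 V
  V2 = 110·(cos(-45.1°) + j·sin(-45.1°)) = 77.65 - j77.92 V
  V3 = 223·(cos(-30.0°) + j·sin(-30.0°)) = 193.1 - j111.5 V
  V4 = 117·(cos(-30.0°) + j·sin(-30.0°)) = 101.3 - j58.5 V
Step 2 — Sum components: V_total = 281 - j287.5 V.
Step 3 — Convert to polar: |V_total| = 402 V, ∠V_total = -45.7°.

V_total = 402∠-45.7° V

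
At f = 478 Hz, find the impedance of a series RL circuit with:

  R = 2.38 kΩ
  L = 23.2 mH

Step 1 — Angular frequency: ω = 2π·f = 2π·478 = 3003 rad/s.
Step 2 — Component impedances:
  R: Z = R = 2380 Ω
  L: Z = jωL = j·3003·0.0232 = 0 + j69.68 Ω
Step 3 — Series combination: Z_total = R + L = 2380 + j69.68 Ω = 2381∠1.7° Ω.

Z = 2380 + j69.68 Ω = 2381∠1.7° Ω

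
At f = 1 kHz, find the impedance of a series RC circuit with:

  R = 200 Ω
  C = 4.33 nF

Step 1 — Angular frequency: ω = 2π·f = 2π·1000 = 6283 rad/s.
Step 2 — Component impedances:
  R: Z = R = 200 Ω
  C: Z = 1/(jωC) = -j/(ω·C) = 0 - j3.676e+04 Ω
Step 3 — Series combination: Z_total = R + C = 200 - j3.676e+04 Ω = 3.676e+04∠-89.7° Ω.

Z = 200 - j3.676e+04 Ω = 3.676e+04∠-89.7° Ω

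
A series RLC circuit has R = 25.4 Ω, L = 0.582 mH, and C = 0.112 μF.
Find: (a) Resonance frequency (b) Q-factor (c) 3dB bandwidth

Step 1 — Resonance: ω₀ = 1/√(LC) = 1/√(0.000582·1.12e-07) = 1.239e+05 rad/s.
Step 2 — f₀ = ω₀/(2π) = 1.971e+04 Hz.
Step 3 — Series Q: Q = ω₀L/R = 1.239e+05·0.000582/25.4 = 2.838.
Step 4 — Bandwidth: Δω = ω₀/Q = 4.364e+04 rad/s; BW = Δω/(2π) = 6946 Hz.

(a) f₀ = 1.971e+04 Hz  (b) Q = 2.838  (c) BW = 6946 Hz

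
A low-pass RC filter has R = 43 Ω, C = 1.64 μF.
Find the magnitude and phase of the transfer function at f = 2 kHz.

Step 1 — Angular frequency: ω = 2π·2000 = 1.257e+04 rad/s.
Step 2 — Transfer function: H(jω) = 1/(1 + jωRC).
Step 3 — Denominator: 1 + jωRC = 1 + j·1.257e+04·43·1.64e-06 = 1 + j0.8862.
Step 4 — H = 0.5601 - j0.4964.
Step 5 — Magnitude: |H| = 0.7484 (-2.5 dB); phase: φ = -41.5°.

|H| = 0.7484 (-2.5 dB), φ = -41.5°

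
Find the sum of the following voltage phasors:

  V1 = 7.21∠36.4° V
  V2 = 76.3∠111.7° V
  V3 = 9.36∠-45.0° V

Step 1 — Convert each phasor to rectangular form:
  V1 = 7.21·(cos(36.4°) + j·sin(36.4°)) = 5.803 + j4.279 V
  V2 = 76.3·(cos(111.7°) + j·sin(111.7°)) = -28.21 + j70.89 V
  V3 = 9.36·(cos(-45.0°) + j·sin(-45.0°)) = 6.619 - j6.619 V
Step 2 — Sum components: V_total = -15.79 + j68.55 V.
Step 3 — Convert to polar: |V_total| = 70.35 V, ∠V_total = 103.0°.

V_total = 70.35∠103.0° V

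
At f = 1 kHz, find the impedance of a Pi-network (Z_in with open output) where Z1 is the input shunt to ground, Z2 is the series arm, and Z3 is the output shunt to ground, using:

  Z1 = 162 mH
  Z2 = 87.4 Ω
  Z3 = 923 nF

Step 1 — Angular frequency: ω = 2π·f = 2π·1000 = 6283 rad/s.
Step 2 — Component impedances:
  Z1: Z = jωL = j·6283·0.162 = 0 + j1018 Ω
  Z2: Z = R = 87.4 Ω
  Z3: Z = 1/(jωC) = -j/(ω·C) = 0 - j172.4 Ω
Step 3 — With open output, the series arm Z2 and the output shunt Z3 appear in series to ground: Z2 + Z3 = 87.4 - j172.4 Ω.
Step 4 — Parallel with input shunt Z1: Z_in = Z1 || (Z2 + Z3) = 125.3 - j194.6 Ω = 231.5∠-57.2° Ω.

Z = 125.3 - j194.6 Ω = 231.5∠-57.2° Ω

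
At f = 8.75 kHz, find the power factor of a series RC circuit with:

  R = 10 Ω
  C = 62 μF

Step 1 — Angular frequency: ω = 2π·f = 2π·8750 = 5.498e+04 rad/s.
Step 2 — Component impedances:
  R: Z = R = 10 Ω
  C: Z = 1/(jωC) = -j/(ω·C) = 0 - j0.2934 Ω
Step 3 — Series combination: Z_total = R + C = 10 - j0.2934 Ω = 10∠-1.7° Ω.
Step 4 — Power factor: PF = cos(φ) = Re(Z)/|Z| = 10/10.004 = 0.9996.
Step 5 — Type: Im(Z) = -0.2934 ⇒ leading (phase φ = -1.7°).

PF = 0.9996 (leading, φ = -1.7°)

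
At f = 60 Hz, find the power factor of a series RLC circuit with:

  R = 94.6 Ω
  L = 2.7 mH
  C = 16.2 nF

Step 1 — Angular frequency: ω = 2π·f = 2π·60 = 377 rad/s.
Step 2 — Component impedances:
  R: Z = R = 94.6 Ω
  L: Z = jωL = j·377·0.0027 = 0 + j1.018 Ω
  C: Z = 1/(jωC) = -j/(ω·C) = 0 - j1.637e+05 Ω
Step 3 — Series combination: Z_total = R + L + C = 94.6 - j1.637e+05 Ω = 1.637e+05∠-90.0° Ω.
Step 4 — Power factor: PF = cos(φ) = Re(Z)/|Z| = 94.6/1.6374e+05 = 0.0005777.
Step 5 — Type: Im(Z) = -1.637e+05 ⇒ leading (phase φ = -90.0°).

PF = 0.0005777 (leading, φ = -90.0°)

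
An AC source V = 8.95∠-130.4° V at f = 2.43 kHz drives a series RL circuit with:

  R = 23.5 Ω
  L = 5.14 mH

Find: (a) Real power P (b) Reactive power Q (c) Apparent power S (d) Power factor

Step 1 — Angular frequency: ω = 2π·f = 2π·2430 = 1.527e+04 rad/s.
Step 2 — Component impedances:
  R: Z = R = 23.5 Ω
  L: Z = jωL = j·1.527e+04·0.00514 = 0 + j78.48 Ω
Step 3 — Series combination: Z_total = R + L = 23.5 + j78.48 Ω = 81.92∠73.3° Ω.
Step 4 — Source phasor: V = 8.95∠-130.4° V = -5.801 - j6.816 V.
Step 5 — Current: I = V / Z = -0.1 + j0.04397 A = 0.1093∠156.3° A.
Step 6 — Complex power: S = V·I* = 0.2805 + j0.9367 VA.
Step 7 — Real power: P = Re(S) = 0.2805 W.
Step 8 — Reactive power: Q = Im(S) = 0.9367 VAR.
Step 9 — Apparent power: |S| = 0.9778 VA.
Step 10 — Power factor: PF = P/|S| = 0.2869 (lagging).

(a) P = 0.2805 W  (b) Q = 0.9367 VAR  (c) S = 0.9778 VA  (d) PF = 0.2869 (lagging)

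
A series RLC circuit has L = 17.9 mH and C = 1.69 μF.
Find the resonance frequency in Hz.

Step 1 — Resonance condition Im(Z)=0 gives ω₀ = 1/√(LC).
Step 2 — ω₀ = 1/√(0.0179·1.69e-06) = 5750 rad/s.
Step 3 — f₀ = ω₀/(2π) = 915.1 Hz.

f₀ = 915.1 Hz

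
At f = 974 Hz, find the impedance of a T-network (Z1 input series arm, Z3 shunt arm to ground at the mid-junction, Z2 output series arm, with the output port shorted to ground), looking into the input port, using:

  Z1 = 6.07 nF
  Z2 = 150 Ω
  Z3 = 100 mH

Step 1 — Angular frequency: ω = 2π·f = 2π·974 = 6120 rad/s.
Step 2 — Component impedances:
  Z1: Z = 1/(jωC) = -j/(ω·C) = 0 - j2.692e+04 Ω
  Z2: Z = R = 150 Ω
  Z3: Z = jωL = j·6120·0.1 = 0 + j612 Ω
Step 3 — With the output port shorted to ground, the output series arm Z2 runs from the junction to ground; the shunt arm Z3 also runs from the junction to ground. They appear in parallel: Z3 || Z2 = 141.5 + j34.68 Ω.
Step 4 — Series with input arm Z1: Z_in = Z1 + (Z3 || Z2) = 141.5 - j2.689e+04 Ω = 2.689e+04∠-89.7° Ω.

Z = 141.5 - j2.689e+04 Ω = 2.689e+04∠-89.7° Ω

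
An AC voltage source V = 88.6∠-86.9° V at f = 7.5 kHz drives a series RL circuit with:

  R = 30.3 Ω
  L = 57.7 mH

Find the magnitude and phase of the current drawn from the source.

Step 1 — Angular frequency: ω = 2π·f = 2π·7500 = 4.712e+04 rad/s.
Step 2 — Component impedances:
  R: Z = R = 30.3 Ω
  L: Z = jωL = j·4.712e+04·0.0577 = 0 + j2719 Ω
Step 3 — Series combination: Z_total = R + L = 30.3 + j2719 Ω = 2719∠89.4° Ω.
Step 4 — Source phasor: V = 88.6∠-86.9° V = 4.791 - j88.47 V.
Step 5 — Ohm's law: I = V / Z_total = (4.791 - j88.47) / (30.3 + j2719) = -0.03251 - j0.002124 A.
Step 6 — Convert to polar: |I| = 0.03258 A, ∠I = -176.3°.

I = 0.03258∠-176.3° A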